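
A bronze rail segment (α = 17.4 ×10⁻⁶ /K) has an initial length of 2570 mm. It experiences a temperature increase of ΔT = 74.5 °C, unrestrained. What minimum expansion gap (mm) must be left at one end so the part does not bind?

3.33 mm

ΔL = α·L₀·ΔT = 17.4×10⁻⁶ × 2570 mm × 74.50 K = 3.33 mm.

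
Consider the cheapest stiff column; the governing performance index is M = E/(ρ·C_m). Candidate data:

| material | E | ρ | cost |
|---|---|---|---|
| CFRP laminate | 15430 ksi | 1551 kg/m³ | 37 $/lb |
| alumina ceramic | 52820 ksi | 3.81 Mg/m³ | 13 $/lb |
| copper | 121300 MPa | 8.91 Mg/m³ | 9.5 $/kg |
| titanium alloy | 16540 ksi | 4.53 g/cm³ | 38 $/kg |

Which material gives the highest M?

alumina ceramic

In SI units:
  CFRP laminate: E = 106.4 GPa, ρ = 1551 kg/m³, cost = 81.57 $/kg
  alumina ceramic: E = 364.2 GPa, ρ = 3810 kg/m³, cost = 28.66 $/kg
  copper: E = 121.3 GPa, ρ = 8910 kg/m³, cost = 9.500 $/kg
  titanium alloy: E = 114.0 GPa, ρ = 4530 kg/m³, cost = 38.00 $/kg
  alumina ceramic: M = 3.34 MN·m per $
  copper: M = 1.43 MN·m per $
  CFRP laminate: M = 0.841 MN·m per $
  titanium alloy: M = 0.662 MN·m per $
Highest index: alumina ceramic.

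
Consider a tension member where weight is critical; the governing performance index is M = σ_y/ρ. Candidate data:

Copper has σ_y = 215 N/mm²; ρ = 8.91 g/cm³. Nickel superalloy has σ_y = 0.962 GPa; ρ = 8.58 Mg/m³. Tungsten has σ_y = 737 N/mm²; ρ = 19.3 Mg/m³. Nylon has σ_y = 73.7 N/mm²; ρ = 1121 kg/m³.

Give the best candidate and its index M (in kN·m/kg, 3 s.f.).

Convert each candidate to consistent units, then evaluate M:
  copper: σ_y = 215.0 MPa, ρ = 8910 kg/m³
  nickel superalloy: σ_y = 962.0 MPa, ρ = 8580 kg/m³
  tungsten: σ_y = 737.0 MPa, ρ = 19300 kg/m³
  nylon: σ_y = 73.70 MPa, ρ = 1121 kg/m³
  nickel superalloy: M = 112 kN·m/kg
  nylon: M = 65.7 kN·m/kg
  tungsten: M = 38.2 kN·m/kg
  copper: M = 24.1 kN·m/kg
Nickel superalloy has the largest M.

nickel superalloy, M = 112 kN·m/kg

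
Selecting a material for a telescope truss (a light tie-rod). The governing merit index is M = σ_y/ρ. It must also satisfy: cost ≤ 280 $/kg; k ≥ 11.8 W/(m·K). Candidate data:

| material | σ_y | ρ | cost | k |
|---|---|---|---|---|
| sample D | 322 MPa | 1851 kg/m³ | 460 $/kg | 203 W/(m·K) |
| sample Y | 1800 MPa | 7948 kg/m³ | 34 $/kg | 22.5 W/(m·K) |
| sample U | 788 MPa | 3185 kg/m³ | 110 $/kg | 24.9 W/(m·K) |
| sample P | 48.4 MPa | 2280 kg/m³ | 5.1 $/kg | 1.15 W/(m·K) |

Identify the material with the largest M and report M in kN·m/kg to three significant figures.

sample U, M = 247 kN·m/kg

Screen on constraints: cost ≤ 280 $/kg; k ≥ 11.8 W/(m·K). Survivors: sample Y, sample U.
Evaluate M for each candidate:
  sample U: M = 247 kN·m/kg
  sample Y: M = 226 kN·m/kg
Sample U ranks first.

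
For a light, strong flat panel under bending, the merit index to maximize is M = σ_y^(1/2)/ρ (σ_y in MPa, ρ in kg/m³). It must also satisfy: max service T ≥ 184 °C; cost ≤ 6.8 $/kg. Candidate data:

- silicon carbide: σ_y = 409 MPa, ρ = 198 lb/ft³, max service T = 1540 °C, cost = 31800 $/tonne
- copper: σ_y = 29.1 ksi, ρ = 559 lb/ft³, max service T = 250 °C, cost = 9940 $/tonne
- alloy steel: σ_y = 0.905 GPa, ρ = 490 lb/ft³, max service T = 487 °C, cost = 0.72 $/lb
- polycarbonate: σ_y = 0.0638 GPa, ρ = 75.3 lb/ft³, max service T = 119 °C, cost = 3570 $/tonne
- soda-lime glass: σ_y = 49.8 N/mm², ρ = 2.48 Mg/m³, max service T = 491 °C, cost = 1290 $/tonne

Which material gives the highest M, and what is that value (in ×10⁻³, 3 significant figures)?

Screen on constraints: max service T ≥ 184 °C; cost ≤ 6.8 $/kg. Survivors: alloy steel, soda-lime glass.
In SI units:
  alloy steel: σ_y = 905.0 MPa, ρ = 7849 kg/m³
  soda-lime glass: σ_y = 49.80 MPa, ρ = 2480 kg/m³
  alloy steel: M = 3.83×10⁻³
  soda-lime glass: M = 2.85×10⁻³
Highest index: alloy steel.

alloy steel, M = 3.83×10⁻³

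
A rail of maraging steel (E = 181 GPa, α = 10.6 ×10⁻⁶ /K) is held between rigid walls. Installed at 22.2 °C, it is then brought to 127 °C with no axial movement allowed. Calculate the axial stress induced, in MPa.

ΔT = 104.8 K. Constrained thermal stress σ = E·α·ΔT = 181.0×10³ MPa × 10.6×10⁻⁶ × 104.8 = 201 MPa (compressive).

201 MPa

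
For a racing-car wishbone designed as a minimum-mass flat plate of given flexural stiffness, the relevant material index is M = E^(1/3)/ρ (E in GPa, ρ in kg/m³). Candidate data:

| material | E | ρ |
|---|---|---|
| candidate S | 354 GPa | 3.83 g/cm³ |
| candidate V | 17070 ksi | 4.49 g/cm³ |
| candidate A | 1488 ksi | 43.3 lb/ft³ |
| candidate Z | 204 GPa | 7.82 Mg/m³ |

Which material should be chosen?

candidate A

In SI units:
  candidate S: E = 354.0 GPa, ρ = 3830 kg/m³
  candidate V: E = 117.7 GPa, ρ = 4490 kg/m³
  candidate A: E = 10.26 GPa, ρ = 693.6 kg/m³
  candidate Z: E = 204.0 GPa, ρ = 7820 kg/m³
  candidate A: M = 3.13×10⁻³
  candidate S: M = 1.85×10⁻³
  candidate V: M = 1.09×10⁻³
  candidate Z: M = 0.753×10⁻³
The maximum is for candidate A.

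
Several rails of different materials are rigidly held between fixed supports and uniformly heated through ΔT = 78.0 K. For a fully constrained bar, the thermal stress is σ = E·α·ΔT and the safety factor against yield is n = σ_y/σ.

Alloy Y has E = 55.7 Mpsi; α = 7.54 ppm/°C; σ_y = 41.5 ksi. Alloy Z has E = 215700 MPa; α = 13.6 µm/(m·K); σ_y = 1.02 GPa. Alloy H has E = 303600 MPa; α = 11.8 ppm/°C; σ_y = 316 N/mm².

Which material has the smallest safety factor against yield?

With everything in SI (GPa, ×10⁻⁶/K, MPa):
  alloy Y: E = 384.0, α = 7.54, σ_y = 286.1 → σ = 226 MPa, n = 1.27
  alloy Z: E = 215.7, α = 13.6, σ_y = 1020 → σ = 229 MPa, n = 4.46
  alloy H: E = 303.6, α = 11.8, σ_y = 316.0 → σ = 279 MPa, n = 1.13
Alloy H has the lowest safety factor, n = 1.13.

alloy H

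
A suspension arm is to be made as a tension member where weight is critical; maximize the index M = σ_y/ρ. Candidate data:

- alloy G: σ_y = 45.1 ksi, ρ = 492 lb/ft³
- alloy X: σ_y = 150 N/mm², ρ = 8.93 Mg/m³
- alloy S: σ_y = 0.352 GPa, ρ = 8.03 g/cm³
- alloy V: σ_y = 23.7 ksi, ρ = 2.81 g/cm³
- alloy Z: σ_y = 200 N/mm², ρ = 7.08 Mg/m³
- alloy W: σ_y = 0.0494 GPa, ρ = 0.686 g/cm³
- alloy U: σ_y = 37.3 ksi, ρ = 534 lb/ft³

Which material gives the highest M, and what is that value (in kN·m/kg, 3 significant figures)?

Putting every candidate on a common basis:
  alloy G: σ_y = 311.0 MPa, ρ = 7881 kg/m³
  alloy X: σ_y = 150.0 MPa, ρ = 8930 kg/m³
  alloy S: σ_y = 352.0 MPa, ρ = 8030 kg/m³
  alloy V: σ_y = 163.4 MPa, ρ = 2810 kg/m³
  alloy Z: σ_y = 200.0 MPa, ρ = 7080 kg/m³
  alloy W: σ_y = 49.40 MPa, ρ = 686.0 kg/m³
  alloy U: σ_y = 257.2 MPa, ρ = 8554 kg/m³
  alloy W: M = 72.0 kN·m/kg
  alloy V: M = 58.2 kN·m/kg
  alloy S: M = 43.8 kN·m/kg
  alloy G: M = 39.5 kN·m/kg
  alloy U: M = 30.1 kN·m/kg
  alloy Z: M = 28.2 kN·m/kg
  alloy X: M = 16.8 kN·m/kg
Highest index: alloy W.

alloy W, M = 72.0 kN·m/kg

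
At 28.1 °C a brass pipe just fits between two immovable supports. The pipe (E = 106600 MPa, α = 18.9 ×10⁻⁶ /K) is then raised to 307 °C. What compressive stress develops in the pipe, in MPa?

E = 106600 MPa = 106.6 GPa.
ΔT = 278.9 K. Constrained thermal stress σ = E·α·ΔT = 106.6×10³ MPa × 18.9×10⁻⁶ × 278.9 = 562 MPa (compressive).

562 MPa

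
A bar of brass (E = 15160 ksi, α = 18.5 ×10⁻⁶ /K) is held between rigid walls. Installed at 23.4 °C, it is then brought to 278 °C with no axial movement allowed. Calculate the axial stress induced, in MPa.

E = 15160 ksi = 104.5 GPa.
ΔT = 254.6 K. Constrained thermal stress σ = E·α·ΔT = 104.5×10³ MPa × 18.5×10⁻⁶ × 254.6 = 492 MPa (compressive).

492 MPa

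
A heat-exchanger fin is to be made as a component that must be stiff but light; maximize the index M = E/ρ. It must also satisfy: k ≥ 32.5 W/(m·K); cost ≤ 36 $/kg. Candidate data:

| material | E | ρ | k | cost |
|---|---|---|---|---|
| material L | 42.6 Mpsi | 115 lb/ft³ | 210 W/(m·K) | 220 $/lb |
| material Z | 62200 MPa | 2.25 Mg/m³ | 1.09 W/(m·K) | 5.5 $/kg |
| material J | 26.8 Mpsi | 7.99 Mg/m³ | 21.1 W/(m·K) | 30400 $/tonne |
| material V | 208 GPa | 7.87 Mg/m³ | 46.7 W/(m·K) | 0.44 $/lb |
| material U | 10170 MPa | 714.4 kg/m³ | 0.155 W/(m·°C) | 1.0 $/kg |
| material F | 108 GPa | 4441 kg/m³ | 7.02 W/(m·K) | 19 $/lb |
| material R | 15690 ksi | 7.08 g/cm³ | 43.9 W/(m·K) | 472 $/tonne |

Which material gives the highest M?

Screen on constraints: k ≥ 32.5 W/(m·K); cost ≤ 36 $/kg. Survivors: material V, material R.
Putting every candidate on a common basis:
  material V: E = 208.0 GPa, ρ = 7870 kg/m³
  material R: E = 108.2 GPa, ρ = 7080 kg/m³
  material V: M = 26.4 MN·m/kg
  material R: M = 15.3 MN·m/kg
Highest index: material V.

material V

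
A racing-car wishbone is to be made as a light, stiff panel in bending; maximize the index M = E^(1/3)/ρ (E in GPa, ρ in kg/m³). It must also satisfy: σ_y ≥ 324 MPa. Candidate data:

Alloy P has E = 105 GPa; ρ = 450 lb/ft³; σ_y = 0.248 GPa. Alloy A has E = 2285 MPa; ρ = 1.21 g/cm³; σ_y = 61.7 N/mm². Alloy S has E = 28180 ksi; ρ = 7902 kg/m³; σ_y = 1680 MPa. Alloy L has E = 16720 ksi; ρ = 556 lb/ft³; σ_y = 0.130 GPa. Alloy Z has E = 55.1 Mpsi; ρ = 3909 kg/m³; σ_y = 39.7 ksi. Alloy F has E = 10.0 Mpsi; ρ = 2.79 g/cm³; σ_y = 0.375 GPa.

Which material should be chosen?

alloy F

Screen on constraints: σ_y ≥ 324 MPa. Survivors: alloy S, alloy F.
Normalizing units and computing the index:
  alloy S: E = 194.3 GPa, ρ = 7902 kg/m³
  alloy F: E = 68.95 GPa, ρ = 2790 kg/m³
  alloy F: M = 1.47×10⁻³
  alloy S: M = 0.733×10⁻³
The maximum is for alloy F.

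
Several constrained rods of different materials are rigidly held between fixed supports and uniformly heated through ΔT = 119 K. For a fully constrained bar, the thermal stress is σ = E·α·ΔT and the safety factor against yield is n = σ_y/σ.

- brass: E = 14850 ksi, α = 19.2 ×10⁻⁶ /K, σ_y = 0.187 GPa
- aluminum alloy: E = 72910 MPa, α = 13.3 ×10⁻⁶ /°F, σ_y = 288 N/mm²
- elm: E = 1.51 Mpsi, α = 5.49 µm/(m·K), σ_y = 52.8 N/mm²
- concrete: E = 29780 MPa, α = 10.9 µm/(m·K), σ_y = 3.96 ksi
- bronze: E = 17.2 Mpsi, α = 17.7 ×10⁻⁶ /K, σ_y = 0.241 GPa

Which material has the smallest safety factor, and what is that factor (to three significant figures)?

Per material, after unit conversion:
  brass: E = 102.4, α = 19.2, σ_y = 187.0 → σ = 234 MPa, n = 0.799
  aluminum alloy: E = 72.91, α = 23.9, σ_y = 288.0 → σ = 208 MPa, n = 1.39
  elm: E = 10.41, α = 5.49, σ_y = 52.80 → σ = 6.80 MPa, n = 7.76
  concrete: E = 29.78, α = 10.9, σ_y = 27.30 → σ = 38.6 MPa, n = 0.707
  bronze: E = 118.6, α = 17.7, σ_y = 241.0 → σ = 250 MPa, n = 0.965
Smallest n: concrete with n = 0.707.

concrete, n = 0.707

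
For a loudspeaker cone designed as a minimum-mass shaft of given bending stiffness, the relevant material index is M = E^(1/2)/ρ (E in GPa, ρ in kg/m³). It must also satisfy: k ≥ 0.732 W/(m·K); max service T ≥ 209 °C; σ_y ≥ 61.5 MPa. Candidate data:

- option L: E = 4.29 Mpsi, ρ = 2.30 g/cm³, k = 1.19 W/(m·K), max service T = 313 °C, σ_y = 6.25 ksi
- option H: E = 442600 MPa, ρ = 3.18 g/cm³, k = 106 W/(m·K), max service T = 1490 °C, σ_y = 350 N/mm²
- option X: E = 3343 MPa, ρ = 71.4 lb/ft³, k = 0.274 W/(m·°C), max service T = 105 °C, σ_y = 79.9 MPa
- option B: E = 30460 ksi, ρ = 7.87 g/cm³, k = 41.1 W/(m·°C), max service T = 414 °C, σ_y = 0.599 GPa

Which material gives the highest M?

option H

Screen on constraints: k ≥ 0.732 W/(m·K); max service T ≥ 209 °C; σ_y ≥ 61.5 MPa. Survivors: option H, option B.
After converting to SI:
  option H: E = 442.6 GPa, ρ = 3180 kg/m³
  option B: E = 210.0 GPa, ρ = 7870 kg/m³
  option H: M = 6.62×10⁻³
  option B: M = 1.84×10⁻³
Option H has the largest M.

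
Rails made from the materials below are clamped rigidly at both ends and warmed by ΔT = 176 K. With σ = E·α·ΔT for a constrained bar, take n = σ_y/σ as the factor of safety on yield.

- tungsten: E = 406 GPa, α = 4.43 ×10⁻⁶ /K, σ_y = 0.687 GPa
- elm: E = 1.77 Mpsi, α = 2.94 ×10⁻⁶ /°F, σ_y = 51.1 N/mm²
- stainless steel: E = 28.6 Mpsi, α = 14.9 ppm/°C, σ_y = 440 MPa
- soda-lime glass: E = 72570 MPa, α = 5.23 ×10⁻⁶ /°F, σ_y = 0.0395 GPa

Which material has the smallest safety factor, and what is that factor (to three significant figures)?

Per material, after unit conversion:
  tungsten: E = 406.0, α = 4.43, σ_y = 687.0 → σ = 317 MPa, n = 2.17
  elm: E = 12.20, α = 5.29, σ_y = 51.10 → σ = 11.4 MPa, n = 4.50
  stainless steel: E = 197.2, α = 14.9, σ_y = 440.0 → σ = 517 MPa, n = 0.851
  soda-lime glass: E = 72.57, α = 9.41, σ_y = 39.50 → σ = 120 MPa, n = 0.329
The minimum is soda-lime glass at n = 0.329.

soda-lime glass, n = 0.329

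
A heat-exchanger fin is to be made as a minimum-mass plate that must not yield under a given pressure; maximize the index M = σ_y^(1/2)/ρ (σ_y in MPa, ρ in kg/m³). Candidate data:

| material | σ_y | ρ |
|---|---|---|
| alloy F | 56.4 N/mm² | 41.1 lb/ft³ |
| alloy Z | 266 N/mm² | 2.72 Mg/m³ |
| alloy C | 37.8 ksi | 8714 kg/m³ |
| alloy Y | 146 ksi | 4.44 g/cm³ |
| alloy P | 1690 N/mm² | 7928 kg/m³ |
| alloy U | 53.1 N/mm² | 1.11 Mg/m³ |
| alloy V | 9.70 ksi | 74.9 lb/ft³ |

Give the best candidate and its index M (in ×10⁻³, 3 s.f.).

Normalizing units and computing the index:
  alloy F: σ_y = 56.40 MPa, ρ = 658.4 kg/m³
  alloy Z: σ_y = 266.0 MPa, ρ = 2720 kg/m³
  alloy C: σ_y = 260.6 MPa, ρ = 8714 kg/m³
  alloy Y: σ_y = 1007 MPa, ρ = 4440 kg/m³
  alloy P: σ_y = 1690 MPa, ρ = 7928 kg/m³
  alloy U: σ_y = 53.10 MPa, ρ = 1110 kg/m³
  alloy V: σ_y = 66.88 MPa, ρ = 1200 kg/m³
  alloy F: M = 11.4×10⁻³
  alloy Y: M = 7.15×10⁻³
  alloy V: M = 6.82×10⁻³
  alloy U: M = 6.56×10⁻³
  alloy Z: M = 6.00×10⁻³
  alloy P: M = 5.19×10⁻³
  alloy C: M = 1.85×10⁻³
Alloy F has the largest M.

alloy F, M = 11.4×10⁻³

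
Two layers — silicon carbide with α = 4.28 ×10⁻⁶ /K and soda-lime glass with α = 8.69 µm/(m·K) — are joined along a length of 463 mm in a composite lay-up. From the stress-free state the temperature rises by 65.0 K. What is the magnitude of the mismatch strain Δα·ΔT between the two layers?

2.87×10⁻⁴

Δα = |4.28 − 8.69|×10⁻⁶/K = 4.41×10⁻⁶/K.
Mismatch strain = Δα·ΔT = 4.41×10⁻⁶ × 65.0 = 2.87×10⁻⁴.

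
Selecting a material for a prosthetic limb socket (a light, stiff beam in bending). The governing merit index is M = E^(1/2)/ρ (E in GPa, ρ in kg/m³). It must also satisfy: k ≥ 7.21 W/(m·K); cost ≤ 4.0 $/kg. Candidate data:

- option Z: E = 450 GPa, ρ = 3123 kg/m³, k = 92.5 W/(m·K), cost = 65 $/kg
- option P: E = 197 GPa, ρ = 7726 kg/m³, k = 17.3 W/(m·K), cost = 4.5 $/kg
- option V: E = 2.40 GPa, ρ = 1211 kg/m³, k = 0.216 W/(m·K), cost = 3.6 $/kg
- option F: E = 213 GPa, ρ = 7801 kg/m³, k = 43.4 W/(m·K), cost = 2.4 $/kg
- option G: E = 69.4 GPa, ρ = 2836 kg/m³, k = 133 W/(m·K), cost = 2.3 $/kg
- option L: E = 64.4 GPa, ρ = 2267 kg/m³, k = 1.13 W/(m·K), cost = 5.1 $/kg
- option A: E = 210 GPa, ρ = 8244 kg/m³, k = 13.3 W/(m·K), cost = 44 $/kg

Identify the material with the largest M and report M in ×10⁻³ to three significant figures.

option G, M = 2.94×10⁻³

Screen on constraints: k ≥ 7.21 W/(m·K); cost ≤ 4.0 $/kg. Survivors: option F, option G.
Per-candidate index values:
  option G: M = 2.94×10⁻³
  option F: M = 1.87×10⁻³
Option G has the largest M.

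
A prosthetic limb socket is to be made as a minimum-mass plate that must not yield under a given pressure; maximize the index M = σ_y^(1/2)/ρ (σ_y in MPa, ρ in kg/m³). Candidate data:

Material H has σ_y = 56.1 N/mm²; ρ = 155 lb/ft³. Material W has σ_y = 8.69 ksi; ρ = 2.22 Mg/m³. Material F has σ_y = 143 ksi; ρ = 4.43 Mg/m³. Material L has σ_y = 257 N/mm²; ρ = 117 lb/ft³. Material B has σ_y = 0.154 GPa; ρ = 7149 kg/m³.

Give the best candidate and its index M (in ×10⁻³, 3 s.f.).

Normalizing units and computing the index:
  material H: σ_y = 56.10 MPa, ρ = 2483 kg/m³
  material W: σ_y = 59.92 MPa, ρ = 2220 kg/m³
  material F: σ_y = 986.0 MPa, ρ = 4430 kg/m³
  material L: σ_y = 257.0 MPa, ρ = 1874 kg/m³
  material B: σ_y = 154.0 MPa, ρ = 7149 kg/m³
  material L: M = 8.55×10⁻³
  material F: M = 7.09×10⁻³
  material W: M = 3.49×10⁻³
  material H: M = 3.02×10⁻³
  material B: M = 1.74×10⁻³
The maximum is for material L.

material L, M = 8.55×10⁻³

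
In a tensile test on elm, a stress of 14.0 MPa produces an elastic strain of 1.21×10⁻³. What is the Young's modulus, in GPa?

11.6 GPa

E = σ/ε = 14.0 MPa / 1.21×10⁻³ = 11570 MPa = 11.6 GPa.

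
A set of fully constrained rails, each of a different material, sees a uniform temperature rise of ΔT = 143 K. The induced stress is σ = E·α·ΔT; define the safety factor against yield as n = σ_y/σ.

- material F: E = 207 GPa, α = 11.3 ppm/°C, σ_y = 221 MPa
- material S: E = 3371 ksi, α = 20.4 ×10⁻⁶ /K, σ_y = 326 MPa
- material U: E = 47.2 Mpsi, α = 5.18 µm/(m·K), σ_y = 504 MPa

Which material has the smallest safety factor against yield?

material F

Per material, after unit conversion:
  material F: E = 207.0, α = 11.3, σ_y = 221.0 → σ = 334 MPa, n = 0.661
  material S: E = 23.24, α = 20.4, σ_y = 326.0 → σ = 67.8 MPa, n = 4.81
  material U: E = 325.4, α = 5.18, σ_y = 504.0 → σ = 241 MPa, n = 2.09
Material F has the lowest safety factor, n = 0.661.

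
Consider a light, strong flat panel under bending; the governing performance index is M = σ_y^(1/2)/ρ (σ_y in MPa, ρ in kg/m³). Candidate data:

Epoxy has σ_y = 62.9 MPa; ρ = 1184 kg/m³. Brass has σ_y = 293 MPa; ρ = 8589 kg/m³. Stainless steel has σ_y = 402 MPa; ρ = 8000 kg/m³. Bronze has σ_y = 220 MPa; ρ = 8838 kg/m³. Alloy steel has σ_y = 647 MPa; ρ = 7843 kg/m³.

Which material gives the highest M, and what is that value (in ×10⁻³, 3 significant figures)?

epoxy, M = 6.70×10⁻³

Per-candidate index values:
  epoxy: M = 6.70×10⁻³
  alloy steel: M = 3.24×10⁻³
  stainless steel: M = 2.51×10⁻³
  brass: M = 1.99×10⁻³
  bronze: M = 1.68×10⁻³
Epoxy has the largest M.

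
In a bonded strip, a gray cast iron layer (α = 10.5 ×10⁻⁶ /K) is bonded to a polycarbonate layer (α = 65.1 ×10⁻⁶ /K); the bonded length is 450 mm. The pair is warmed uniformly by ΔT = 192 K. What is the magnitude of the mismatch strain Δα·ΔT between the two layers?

0.0105

Δα = |10.5 − 65.1|×10⁻⁶/K = 54.6×10⁻⁶/K.
Mismatch strain = Δα·ΔT = 54.6×10⁻⁶ × 192.0 = 0.0105.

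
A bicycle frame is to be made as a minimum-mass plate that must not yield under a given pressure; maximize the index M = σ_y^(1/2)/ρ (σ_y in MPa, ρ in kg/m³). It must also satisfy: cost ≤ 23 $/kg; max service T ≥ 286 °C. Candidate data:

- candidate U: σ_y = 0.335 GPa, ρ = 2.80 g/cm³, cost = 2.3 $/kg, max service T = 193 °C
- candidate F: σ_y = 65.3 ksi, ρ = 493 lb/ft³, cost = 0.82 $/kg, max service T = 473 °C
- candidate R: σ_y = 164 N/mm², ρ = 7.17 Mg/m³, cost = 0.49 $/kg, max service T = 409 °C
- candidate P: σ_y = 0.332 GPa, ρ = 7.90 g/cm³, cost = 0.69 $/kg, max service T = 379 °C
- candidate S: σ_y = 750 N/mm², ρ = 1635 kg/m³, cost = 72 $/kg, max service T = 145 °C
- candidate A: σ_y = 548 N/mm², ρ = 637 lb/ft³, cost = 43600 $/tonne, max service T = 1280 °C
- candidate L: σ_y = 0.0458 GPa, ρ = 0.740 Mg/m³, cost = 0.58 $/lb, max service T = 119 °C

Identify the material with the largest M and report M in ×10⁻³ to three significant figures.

Screen on constraints: cost ≤ 23 $/kg; max service T ≥ 286 °C. Survivors: candidate F, candidate R, candidate P.
Putting every candidate on a common basis:
  candidate F: σ_y = 450.2 MPa, ρ = 7897 kg/m³
  candidate R: σ_y = 164.0 MPa, ρ = 7170 kg/m³
  candidate P: σ_y = 332.0 MPa, ρ = 7900 kg/m³
  candidate F: M = 2.69×10⁻³
  candidate P: M = 2.31×10⁻³
  candidate R: M = 1.79×10⁻³
Candidate F has the largest M.

candidate F, M = 2.69×10⁻³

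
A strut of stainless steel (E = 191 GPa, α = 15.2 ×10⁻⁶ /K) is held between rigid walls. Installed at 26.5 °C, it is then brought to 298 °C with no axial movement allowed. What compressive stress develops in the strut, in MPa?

ΔT = 271.5 K. Constrained thermal stress σ = E·α·ΔT = 191.0×10³ MPa × 15.2×10⁻⁶ × 271.5 = 788 MPa (compressive).

788 MPa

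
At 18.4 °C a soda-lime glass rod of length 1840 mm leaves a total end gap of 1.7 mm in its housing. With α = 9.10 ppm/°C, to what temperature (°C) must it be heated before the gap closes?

120 °C

α·L₀·ΔT = 1.7 mm ⇒ ΔT = 1.7 / (9.10×10⁻⁶ × 1840.0) = 101.5 K.
T = 18.4 + 101.5 = 119.9 °C.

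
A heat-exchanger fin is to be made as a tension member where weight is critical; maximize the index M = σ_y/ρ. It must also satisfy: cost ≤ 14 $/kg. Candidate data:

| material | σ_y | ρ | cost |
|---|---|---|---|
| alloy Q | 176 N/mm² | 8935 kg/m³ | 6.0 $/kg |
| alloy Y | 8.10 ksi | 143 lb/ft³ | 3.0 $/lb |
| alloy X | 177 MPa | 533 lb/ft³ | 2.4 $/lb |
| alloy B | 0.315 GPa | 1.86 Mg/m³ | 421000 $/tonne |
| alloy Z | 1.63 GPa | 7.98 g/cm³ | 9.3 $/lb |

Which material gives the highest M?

alloy Y

Screen on constraints: cost ≤ 14 $/kg. Survivors: alloy Q, alloy Y, alloy X.
Convert each candidate to consistent units, then evaluate M:
  alloy Q: σ_y = 176.0 MPa, ρ = 8935 kg/m³
  alloy Y: σ_y = 55.85 MPa, ρ = 2291 kg/m³
  alloy X: σ_y = 177.0 MPa, ρ = 8538 kg/m³
  alloy Y: M = 24.4 kN·m/kg
  alloy X: M = 20.7 kN·m/kg
  alloy Q: M = 19.7 kN·m/kg
Alloy Y ranks first.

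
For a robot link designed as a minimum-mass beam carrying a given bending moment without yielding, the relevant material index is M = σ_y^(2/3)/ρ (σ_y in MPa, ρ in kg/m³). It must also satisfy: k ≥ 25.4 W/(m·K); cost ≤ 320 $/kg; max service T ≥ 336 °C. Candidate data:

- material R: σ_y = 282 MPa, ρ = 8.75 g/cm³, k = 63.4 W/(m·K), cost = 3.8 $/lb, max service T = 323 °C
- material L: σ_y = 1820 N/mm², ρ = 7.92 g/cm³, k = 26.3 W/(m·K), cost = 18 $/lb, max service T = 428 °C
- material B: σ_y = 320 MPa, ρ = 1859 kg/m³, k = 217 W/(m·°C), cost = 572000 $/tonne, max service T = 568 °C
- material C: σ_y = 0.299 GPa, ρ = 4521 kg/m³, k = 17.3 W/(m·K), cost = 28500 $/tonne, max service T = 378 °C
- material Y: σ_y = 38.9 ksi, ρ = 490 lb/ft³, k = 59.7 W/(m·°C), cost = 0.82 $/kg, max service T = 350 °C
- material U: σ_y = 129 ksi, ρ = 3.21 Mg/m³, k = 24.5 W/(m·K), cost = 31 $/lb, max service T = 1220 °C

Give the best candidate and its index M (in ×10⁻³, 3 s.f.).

Screen on constraints: k ≥ 25.4 W/(m·K); cost ≤ 320 $/kg; max service T ≥ 336 °C. Survivors: material L, material Y.
Normalizing units and computing the index:
  material L: σ_y = 1820 MPa, ρ = 7920 kg/m³
  material Y: σ_y = 268.2 MPa, ρ = 7849 kg/m³
  material L: M = 18.8×10⁻³
  material Y: M = 5.30×10⁻³
Material L ranks first.

material L, M = 18.8×10⁻³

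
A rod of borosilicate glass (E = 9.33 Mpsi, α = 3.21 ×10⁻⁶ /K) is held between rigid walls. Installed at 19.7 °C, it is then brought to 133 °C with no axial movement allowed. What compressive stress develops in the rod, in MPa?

E = 9.33 Mpsi = 64.33 GPa.
ΔT = 113.3 K. Constrained thermal stress σ = E·α·ΔT = 64.33×10³ MPa × 3.21×10⁻⁶ × 113.3 = 23.4 MPa (compressive).

23.4 MPa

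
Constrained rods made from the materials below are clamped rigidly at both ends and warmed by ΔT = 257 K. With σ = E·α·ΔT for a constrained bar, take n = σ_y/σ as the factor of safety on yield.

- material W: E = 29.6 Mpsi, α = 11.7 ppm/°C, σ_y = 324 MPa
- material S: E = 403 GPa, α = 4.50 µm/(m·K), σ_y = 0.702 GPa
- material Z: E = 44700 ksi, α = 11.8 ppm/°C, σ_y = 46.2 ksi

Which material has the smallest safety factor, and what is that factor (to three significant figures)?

material Z, n = 0.341

In consistent units (E in GPa, α in ×10⁻⁶/K, σ_y in MPa):
  material W: E = 204.1, α = 11.7, σ_y = 324.0 → σ = 614 MPa, n = 0.528
  material S: E = 403.0, α = 4.50, σ_y = 702.0 → σ = 466 MPa, n = 1.51
  material Z: E = 308.2, α = 11.8, σ_y = 318.5 → σ = 935 MPa, n = 0.341
Smallest n: material Z with n = 0.341.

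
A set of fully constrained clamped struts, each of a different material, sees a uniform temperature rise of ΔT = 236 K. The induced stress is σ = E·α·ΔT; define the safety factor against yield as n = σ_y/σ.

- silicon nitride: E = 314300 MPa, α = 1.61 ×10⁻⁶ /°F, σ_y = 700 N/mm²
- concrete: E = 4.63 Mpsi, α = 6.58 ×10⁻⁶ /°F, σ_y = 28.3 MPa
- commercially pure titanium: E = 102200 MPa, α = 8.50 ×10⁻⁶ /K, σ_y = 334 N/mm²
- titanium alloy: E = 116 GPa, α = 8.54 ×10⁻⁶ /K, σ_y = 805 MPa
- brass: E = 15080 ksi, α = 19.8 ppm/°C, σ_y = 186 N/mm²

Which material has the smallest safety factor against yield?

In consistent units (E in GPa, α in ×10⁻⁶/K, σ_y in MPa):
  silicon nitride: E = 314.3, α = 2.90, σ_y = 700.0 → σ = 215 MPa, n = 3.26
  concrete: E = 31.92, α = 11.8, σ_y = 28.30 → σ = 89.2 MPa, n = 0.317
  commercially pure titanium: E = 102.2, α = 8.50, σ_y = 334.0 → σ = 205 MPa, n = 1.63
  titanium alloy: E = 116.0, α = 8.54, σ_y = 805.0 → σ = 234 MPa, n = 3.44
  brass: E = 104.0, α = 19.8, σ_y = 186.0 → σ = 486 MPa, n = 0.383
Smallest n: concrete with n = 0.317.

concrete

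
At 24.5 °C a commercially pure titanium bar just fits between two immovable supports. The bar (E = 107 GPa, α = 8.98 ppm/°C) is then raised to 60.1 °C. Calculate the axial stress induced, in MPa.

ΔT = 35.60 K. Constrained thermal stress σ = E·α·ΔT = 107.0×10³ MPa × 8.98×10⁻⁶ × 35.60 = 34.2 MPa (compressive).

34.2 MPa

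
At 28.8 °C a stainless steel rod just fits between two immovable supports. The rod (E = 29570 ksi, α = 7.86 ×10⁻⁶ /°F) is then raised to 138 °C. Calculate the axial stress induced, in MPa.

315 MPa

E = 29570 ksi = 203.9 GPa.
α = 7.86×10⁻⁶/°F × 9/5 = 14.1×10⁻⁶/K.
ΔT = 109.2 K. Constrained thermal stress σ = E·α·ΔT = 203.9×10³ MPa × 14.1×10⁻⁶ × 109.2 = 315 MPa (compressive).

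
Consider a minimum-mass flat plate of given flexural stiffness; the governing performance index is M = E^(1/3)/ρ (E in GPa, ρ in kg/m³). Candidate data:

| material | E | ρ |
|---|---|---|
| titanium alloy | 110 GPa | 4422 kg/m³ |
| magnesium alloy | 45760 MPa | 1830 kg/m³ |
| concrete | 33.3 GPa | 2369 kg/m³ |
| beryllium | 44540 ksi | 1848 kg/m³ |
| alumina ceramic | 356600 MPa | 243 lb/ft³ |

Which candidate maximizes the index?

After converting to SI:
  titanium alloy: E = 110.0 GPa, ρ = 4422 kg/m³
  magnesium alloy: E = 45.76 GPa, ρ = 1830 kg/m³
  concrete: E = 33.30 GPa, ρ = 2369 kg/m³
  beryllium: E = 307.1 GPa, ρ = 1848 kg/m³
  alumina ceramic: E = 356.6 GPa, ρ = 3892 kg/m³
  beryllium: M = 3.65×10⁻³
  magnesium alloy: M = 1.95×10⁻³
  alumina ceramic: M = 1.82×10⁻³
  concrete: M = 1.36×10⁻³
  titanium alloy: M = 1.08×10⁻³
Beryllium has the largest M.

beryllium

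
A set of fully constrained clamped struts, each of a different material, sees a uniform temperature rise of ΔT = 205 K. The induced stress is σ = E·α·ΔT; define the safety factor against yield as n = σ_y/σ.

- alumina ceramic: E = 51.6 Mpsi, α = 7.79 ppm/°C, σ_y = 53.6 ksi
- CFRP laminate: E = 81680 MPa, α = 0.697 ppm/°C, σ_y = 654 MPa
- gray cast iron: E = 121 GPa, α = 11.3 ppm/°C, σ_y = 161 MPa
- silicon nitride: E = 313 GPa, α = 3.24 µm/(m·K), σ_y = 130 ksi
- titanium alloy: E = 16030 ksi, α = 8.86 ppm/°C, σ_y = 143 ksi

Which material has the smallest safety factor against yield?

In consistent units (E in GPa, α in ×10⁻⁶/K, σ_y in MPa):
  alumina ceramic: E = 355.8, α = 7.79, σ_y = 369.6 → σ = 568 MPa, n = 0.650
  CFRP laminate: E = 81.68, α = 0.697, σ_y = 654.0 → σ = 11.7 MPa, n = 56.0
  gray cast iron: E = 121.0, α = 11.3, σ_y = 161.0 → σ = 280 MPa, n = 0.574
  silicon nitride: E = 313.0, α = 3.24, σ_y = 896.3 → σ = 208 MPa, n = 4.31
  titanium alloy: E = 110.5, α = 8.86, σ_y = 986.0 → σ = 201 MPa, n = 4.91
The minimum is gray cast iron at n = 0.574.

gray cast iron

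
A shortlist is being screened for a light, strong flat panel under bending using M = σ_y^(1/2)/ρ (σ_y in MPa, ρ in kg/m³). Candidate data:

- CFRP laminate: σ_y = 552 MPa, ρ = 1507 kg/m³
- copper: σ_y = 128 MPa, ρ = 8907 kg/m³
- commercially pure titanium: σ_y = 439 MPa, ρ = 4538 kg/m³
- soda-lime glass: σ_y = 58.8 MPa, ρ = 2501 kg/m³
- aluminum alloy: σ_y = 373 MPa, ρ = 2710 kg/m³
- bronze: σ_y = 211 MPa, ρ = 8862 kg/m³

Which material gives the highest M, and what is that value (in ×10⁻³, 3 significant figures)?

Per-candidate index values:
  CFRP laminate: M = 15.6×10⁻³
  aluminum alloy: M = 7.13×10⁻³
  commercially pure titanium: M = 4.62×10⁻³
  soda-lime glass: M = 3.07×10⁻³
  bronze: M = 1.64×10⁻³
  copper: M = 1.27×10⁻³
The maximum is for CFRP laminate.

CFRP laminate, M = 15.6×10⁻³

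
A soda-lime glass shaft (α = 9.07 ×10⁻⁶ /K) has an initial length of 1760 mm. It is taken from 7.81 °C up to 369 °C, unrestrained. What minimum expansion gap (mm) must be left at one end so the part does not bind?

5.77 mm

ΔT = 369 − 7.81 = 361.2 K.
ΔL = α·L₀·ΔT = 9.07×10⁻⁶ × 1760 mm × 361.2 K = 5.77 mm.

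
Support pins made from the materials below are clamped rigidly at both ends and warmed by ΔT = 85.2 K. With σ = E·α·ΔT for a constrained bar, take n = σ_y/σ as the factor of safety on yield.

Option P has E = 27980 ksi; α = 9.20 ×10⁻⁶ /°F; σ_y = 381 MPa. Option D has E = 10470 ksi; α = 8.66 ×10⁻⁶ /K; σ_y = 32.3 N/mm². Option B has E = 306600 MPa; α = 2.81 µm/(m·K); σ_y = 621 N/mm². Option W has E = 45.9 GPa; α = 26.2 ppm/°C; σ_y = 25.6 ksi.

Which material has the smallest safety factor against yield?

option D

In consistent units (E in GPa, α in ×10⁻⁶/K, σ_y in MPa):
  option P: E = 192.9, α = 16.6, σ_y = 381.0 → σ = 272 MPa, n = 1.40
  option D: E = 72.19, α = 8.66, σ_y = 32.30 → σ = 53.3 MPa, n = 0.606
  option B: E = 306.6, α = 2.81, σ_y = 621.0 → σ = 73.4 MPa, n = 8.46
  option W: E = 45.90, α = 26.2, σ_y = 176.5 → σ = 102 MPa, n = 1.72
The minimum is option D at n = 0.606.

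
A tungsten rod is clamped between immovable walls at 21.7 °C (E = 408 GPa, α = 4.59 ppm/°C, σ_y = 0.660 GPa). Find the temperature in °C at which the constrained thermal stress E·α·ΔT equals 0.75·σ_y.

286 °C

σ_y = 0.660 GPa = 660.0 MPa.
E·α·ΔT = 495.0 MPa ⇒ ΔT = 495.0 / (408.0×10³ × 4.59×10⁻⁶) = 264.3 K.
T = 21.7 + 264.3 = 286.0 °C.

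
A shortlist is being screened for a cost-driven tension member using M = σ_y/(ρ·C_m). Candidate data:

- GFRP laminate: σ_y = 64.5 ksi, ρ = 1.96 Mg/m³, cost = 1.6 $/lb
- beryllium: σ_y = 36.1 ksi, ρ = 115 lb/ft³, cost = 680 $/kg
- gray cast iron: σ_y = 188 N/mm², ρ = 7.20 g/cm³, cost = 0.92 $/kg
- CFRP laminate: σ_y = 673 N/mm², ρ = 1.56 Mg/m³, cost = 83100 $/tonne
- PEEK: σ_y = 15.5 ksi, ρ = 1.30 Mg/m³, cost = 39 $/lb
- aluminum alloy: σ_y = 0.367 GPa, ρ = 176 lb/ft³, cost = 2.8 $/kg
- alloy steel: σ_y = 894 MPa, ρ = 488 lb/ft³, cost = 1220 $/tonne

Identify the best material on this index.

alloy steel

Convert each candidate to consistent units, then evaluate M:
  GFRP laminate: σ_y = 444.7 MPa, ρ = 1960 kg/m³, cost = 3.527 $/kg
  beryllium: σ_y = 248.9 MPa, ρ = 1842 kg/m³, cost = 680.0 $/kg
  gray cast iron: σ_y = 188.0 MPa, ρ = 7200 kg/m³, cost = 0.9200 $/kg
  CFRP laminate: σ_y = 673.0 MPa, ρ = 1560 kg/m³, cost = 83.10 $/kg
  PEEK: σ_y = 106.9 MPa, ρ = 1300 kg/m³, cost = 85.98 $/kg
  aluminum alloy: σ_y = 367.0 MPa, ρ = 2819 kg/m³, cost = 2.800 $/kg
  alloy steel: σ_y = 894.0 MPa, ρ = 7817 kg/m³, cost = 1.220 $/kg
  alloy steel: M = 93.7 kN·m per $
  GFRP laminate: M = 64.3 kN·m per $
  aluminum alloy: M = 46.5 kN·m per $
  gray cast iron: M = 28.4 kN·m per $
  CFRP laminate: M = 5.19 kN·m per $
  PEEK: M = 0.956 kN·m per $
  beryllium: M = 0.199 kN·m per $
The maximum is for alloy steel.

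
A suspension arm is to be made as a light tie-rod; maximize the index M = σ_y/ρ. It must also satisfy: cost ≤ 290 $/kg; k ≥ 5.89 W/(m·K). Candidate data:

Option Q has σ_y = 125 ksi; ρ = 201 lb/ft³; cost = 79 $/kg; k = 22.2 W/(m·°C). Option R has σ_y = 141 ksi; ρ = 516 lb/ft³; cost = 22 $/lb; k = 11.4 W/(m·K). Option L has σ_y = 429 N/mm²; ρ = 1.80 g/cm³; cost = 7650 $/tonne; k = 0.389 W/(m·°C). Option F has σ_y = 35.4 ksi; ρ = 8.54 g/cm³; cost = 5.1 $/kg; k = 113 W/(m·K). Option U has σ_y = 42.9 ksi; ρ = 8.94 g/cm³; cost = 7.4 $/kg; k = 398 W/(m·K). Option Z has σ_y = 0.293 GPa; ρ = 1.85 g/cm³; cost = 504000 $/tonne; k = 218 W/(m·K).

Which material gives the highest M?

option Q

Screen on constraints: cost ≤ 290 $/kg; k ≥ 5.89 W/(m·K). Survivors: option Q, option R, option F, option U.
After converting to SI:
  option Q: σ_y = 861.8 MPa, ρ = 3220 kg/m³
  option R: σ_y = 972.2 MPa, ρ = 8266 kg/m³
  option F: σ_y = 244.1 MPa, ρ = 8540 kg/m³
  option U: σ_y = 295.8 MPa, ρ = 8940 kg/m³
  option Q: M = 268 kN·m/kg
  option R: M = 118 kN·m/kg
  option U: M = 33.1 kN·m/kg
  option F: M = 28.6 kN·m/kg
Option Q ranks first.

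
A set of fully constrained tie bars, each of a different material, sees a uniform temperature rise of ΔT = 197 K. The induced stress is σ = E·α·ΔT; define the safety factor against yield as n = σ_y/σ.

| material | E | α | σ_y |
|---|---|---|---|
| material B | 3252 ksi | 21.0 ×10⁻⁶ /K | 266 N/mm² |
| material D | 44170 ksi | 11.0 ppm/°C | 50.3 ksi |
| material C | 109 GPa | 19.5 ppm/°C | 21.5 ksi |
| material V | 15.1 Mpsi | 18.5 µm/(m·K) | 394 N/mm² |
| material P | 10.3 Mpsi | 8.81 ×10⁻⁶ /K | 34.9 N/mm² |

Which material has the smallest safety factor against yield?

Converting E to GPa, α to ×10⁻⁶/K, σ_y to MPa, then σ and n for each:
  material B: E = 22.42, α = 21.0, σ_y = 266.0 → σ = 92.8 MPa, n = 2.87
  material D: E = 304.5, α = 11.0, σ_y = 346.8 → σ = 660 MPa, n = 0.526
  material C: E = 109.0, α = 19.5, σ_y = 148.2 → σ = 419 MPa, n = 0.354
  material V: E = 104.1, α = 18.5, σ_y = 394.0 → σ = 379 MPa, n = 1.04
  material P: E = 71.02, α = 8.81, σ_y = 34.90 → σ = 123 MPa, n = 0.283
The minimum is material P at n = 0.283.

material P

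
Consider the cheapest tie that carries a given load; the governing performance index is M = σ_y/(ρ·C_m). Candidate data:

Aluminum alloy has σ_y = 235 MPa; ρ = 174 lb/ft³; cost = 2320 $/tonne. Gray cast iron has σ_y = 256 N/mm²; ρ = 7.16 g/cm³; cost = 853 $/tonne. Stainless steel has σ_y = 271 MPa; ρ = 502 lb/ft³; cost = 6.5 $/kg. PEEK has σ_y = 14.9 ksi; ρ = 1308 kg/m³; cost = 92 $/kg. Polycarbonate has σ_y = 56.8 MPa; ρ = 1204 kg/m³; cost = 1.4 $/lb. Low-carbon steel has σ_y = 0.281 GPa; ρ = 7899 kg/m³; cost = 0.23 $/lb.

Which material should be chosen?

low-carbon steel

In SI units:
  aluminum alloy: σ_y = 235.0 MPa, ρ = 2787 kg/m³, cost = 2.320 $/kg
  gray cast iron: σ_y = 256.0 MPa, ρ = 7160 kg/m³, cost = 0.8530 $/kg
  stainless steel: σ_y = 271.0 MPa, ρ = 8041 kg/m³, cost = 6.500 $/kg
  PEEK: σ_y = 102.7 MPa, ρ = 1308 kg/m³, cost = 92.00 $/kg
  polycarbonate: σ_y = 56.80 MPa, ρ = 1204 kg/m³, cost = 3.086 $/kg
  low-carbon steel: σ_y = 281.0 MPa, ρ = 7899 kg/m³, cost = 0.5071 $/kg
  low-carbon steel: M = 70.2 kN·m per $
  gray cast iron: M = 41.9 kN·m per $
  aluminum alloy: M = 36.3 kN·m per $
  polycarbonate: M = 15.3 kN·m per $
  stainless steel: M = 5.18 kN·m per $
  PEEK: M = 0.854 kN·m per $
Highest index: low-carbon steel.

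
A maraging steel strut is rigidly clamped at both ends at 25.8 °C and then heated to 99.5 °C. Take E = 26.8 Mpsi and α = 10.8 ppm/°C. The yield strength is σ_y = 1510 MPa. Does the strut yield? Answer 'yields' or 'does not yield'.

E = 26.8 Mpsi = 184.8 GPa.
ΔT = 73.70 K. Constrained thermal stress σ = E·α·ΔT = 184.8×10³ MPa × 10.8×10⁻⁶ × 73.70 = 147 MPa (compressive).
Compare to σ_y = 1510 MPa: σ < σ_y, so it does not yield.

does not yield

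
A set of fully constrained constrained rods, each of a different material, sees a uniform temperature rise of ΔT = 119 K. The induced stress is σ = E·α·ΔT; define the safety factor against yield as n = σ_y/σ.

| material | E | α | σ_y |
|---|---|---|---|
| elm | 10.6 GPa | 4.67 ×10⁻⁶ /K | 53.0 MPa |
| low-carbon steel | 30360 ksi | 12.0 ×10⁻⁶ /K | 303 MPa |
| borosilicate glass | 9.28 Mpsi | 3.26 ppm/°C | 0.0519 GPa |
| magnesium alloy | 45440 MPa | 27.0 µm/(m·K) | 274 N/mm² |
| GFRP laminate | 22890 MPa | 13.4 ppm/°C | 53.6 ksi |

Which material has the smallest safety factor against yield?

low-carbon steel

Converting E to GPa, α to ×10⁻⁶/K, σ_y to MPa, then σ and n for each:
  elm: E = 10.60, α = 4.67, σ_y = 53.00 → σ = 5.89 MPa, n = 9.00
  low-carbon steel: E = 209.3, α = 12.0, σ_y = 303.0 → σ = 299 MPa, n = 1.01
  borosilicate glass: E = 63.98, α = 3.26, σ_y = 51.90 → σ = 24.8 MPa, n = 2.09
  magnesium alloy: E = 45.44, α = 27.0, σ_y = 274.0 → σ = 146 MPa, n = 1.88
  GFRP laminate: E = 22.89, α = 13.4, σ_y = 369.6 → σ = 36.5 MPa, n = 10.1
Low-carbon steel has the lowest safety factor, n = 1.01.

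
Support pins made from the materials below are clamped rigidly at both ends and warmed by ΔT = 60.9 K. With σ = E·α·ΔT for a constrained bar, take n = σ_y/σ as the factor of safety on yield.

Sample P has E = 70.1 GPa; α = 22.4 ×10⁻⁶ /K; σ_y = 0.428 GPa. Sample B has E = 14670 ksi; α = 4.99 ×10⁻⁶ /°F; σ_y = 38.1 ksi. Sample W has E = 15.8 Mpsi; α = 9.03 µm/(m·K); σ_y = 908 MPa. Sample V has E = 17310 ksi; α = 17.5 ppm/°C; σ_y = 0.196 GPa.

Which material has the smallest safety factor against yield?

sample V

Converting E to GPa, α to ×10⁻⁶/K, σ_y to MPa, then σ and n for each:
  sample P: E = 70.10, α = 22.4, σ_y = 428.0 → σ = 95.6 MPa, n = 4.48
  sample B: E = 101.1, α = 8.98, σ_y = 262.7 → σ = 55.3 MPa, n = 4.75
  sample W: E = 108.9, α = 9.03, σ_y = 908.0 → σ = 59.9 MPa, n = 15.2
  sample V: E = 119.3, α = 17.5, σ_y = 196.0 → σ = 127 MPa, n = 1.54
Smallest n: sample V with n = 1.54.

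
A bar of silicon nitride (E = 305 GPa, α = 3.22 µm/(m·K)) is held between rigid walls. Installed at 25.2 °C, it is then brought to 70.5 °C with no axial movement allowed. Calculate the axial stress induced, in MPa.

ΔT = 45.30 K. Constrained thermal stress σ = E·α·ΔT = 305.0×10³ MPa × 3.22×10⁻⁶ × 45.30 = 44.5 MPa (compressive).

44.5 MPa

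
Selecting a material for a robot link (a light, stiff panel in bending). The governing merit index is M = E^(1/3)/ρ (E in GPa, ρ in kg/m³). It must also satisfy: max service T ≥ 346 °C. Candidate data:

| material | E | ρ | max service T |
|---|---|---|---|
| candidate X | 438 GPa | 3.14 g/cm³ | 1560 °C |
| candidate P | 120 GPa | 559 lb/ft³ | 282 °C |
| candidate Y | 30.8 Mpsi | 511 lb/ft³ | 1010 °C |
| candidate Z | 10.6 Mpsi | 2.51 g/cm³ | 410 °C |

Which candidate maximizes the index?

candidate X

Screen on constraints: max service T ≥ 346 °C. Survivors: candidate X, candidate Y, candidate Z.
In SI units:
  candidate X: E = 438.0 GPa, ρ = 3140 kg/m³
  candidate Y: E = 212.4 GPa, ρ = 8185 kg/m³
  candidate Z: E = 73.08 GPa, ρ = 2510 kg/m³
  candidate X: M = 2.42×10⁻³
  candidate Z: M = 1.67×10⁻³
  candidate Y: M = 0.729×10⁻³
Candidate X ranks first.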